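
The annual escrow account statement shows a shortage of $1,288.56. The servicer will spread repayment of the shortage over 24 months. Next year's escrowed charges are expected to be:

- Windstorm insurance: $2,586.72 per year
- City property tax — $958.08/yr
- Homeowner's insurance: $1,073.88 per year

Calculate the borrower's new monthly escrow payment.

Windstorm insurance — $2,586.72 annually
City property tax — $958.08 annually
Homeowner's insurance — $1,073.88 annually
Total annual escrow = $4,618.68
Base monthly escrow = $4,618.68 / 12 = $384.89
Shortage per month = $1,288.56 / 24 = $53.69
Adjusted monthly = $384.89 + $53.69 = $438.58

$438.58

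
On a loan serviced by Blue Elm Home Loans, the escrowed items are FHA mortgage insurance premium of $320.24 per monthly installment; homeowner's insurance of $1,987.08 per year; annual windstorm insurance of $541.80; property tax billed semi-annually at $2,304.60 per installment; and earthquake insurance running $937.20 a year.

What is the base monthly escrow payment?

FHA mortgage insurance premium — $320.24 × 12 = $3,842.88
Homeowner's insurance — $1,987.08
Windstorm insurance — $541.80
Property tax — $2,304.60 × 2 = $4,609.20
Earthquake insurance — $937.20
Annual escrow total = $3,842.88 + $1,987.08 + $541.80 + $4,609.20 + $937.20 = $11,918.16
Monthly escrow = $11,918.16 / 12 = $993.18

$993.18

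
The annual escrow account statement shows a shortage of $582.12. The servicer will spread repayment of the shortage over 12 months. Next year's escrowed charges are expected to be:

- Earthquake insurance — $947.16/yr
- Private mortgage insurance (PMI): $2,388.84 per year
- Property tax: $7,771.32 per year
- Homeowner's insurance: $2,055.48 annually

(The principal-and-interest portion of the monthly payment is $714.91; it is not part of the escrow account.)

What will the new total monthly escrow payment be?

Earthquake insurance — $947.16
Private mortgage insurance (PMI) — $2,388.84
Property tax — $7,771.32
Homeowner's insurance — $2,055.48
Yearly total = $13,162.80
Monthly = $13,162.80 ÷ 12 = $1,096.90
Monthly shortage recovery: $582.12 / 12 = $48.51
New monthly escrow = $1,096.90 + $48.51 = $1,145.41

$1,145.41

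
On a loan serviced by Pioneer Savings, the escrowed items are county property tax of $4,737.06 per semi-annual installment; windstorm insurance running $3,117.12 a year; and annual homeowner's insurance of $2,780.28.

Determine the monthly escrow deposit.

County property tax — $4,737.06 × 2 = $9,474.12
Windstorm insurance — $3,117.12
Homeowner's insurance — $2,780.28
Total per year = $9,474.12 + $3,117.12 + $2,780.28 = $15,371.52
Per month = $15,371.52 ÷ 12 = $1,280.96

$1,280.96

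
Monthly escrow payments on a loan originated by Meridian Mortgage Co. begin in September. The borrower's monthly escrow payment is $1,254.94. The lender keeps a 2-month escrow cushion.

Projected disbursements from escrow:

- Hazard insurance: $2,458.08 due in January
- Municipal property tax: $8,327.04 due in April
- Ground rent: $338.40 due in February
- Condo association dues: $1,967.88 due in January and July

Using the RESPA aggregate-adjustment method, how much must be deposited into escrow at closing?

$5,561.76

Cushion = 2 × $1,254.94 = $2,509.88
Trial balance (start $0, +$1,254.94 each month, − disbursements):
  Sep: +$1,254.94 → $1,254.94
  Oct: +$1,254.94 → $2,509.88
  Nov: +$1,254.94 → $3,764.82
  Dec: +$1,254.94 → $5,019.76
  Jan: +$1,254.94 − $4,425.96 → $1,848.74
  Feb: +$1,254.94 − $338.40 → $2,765.28
  Mar: +$1,254.94 → $4,020.22
  Apr: +$1,254.94 − $8,327.04 → -$3,051.88
  May: +$1,254.94 → -$1,796.94
  Jun: +$1,254.94 → -$542.00
  Jul: +$1,254.94 − $1,967.88 → -$1,254.94
  Aug: +$1,254.94 → $0.00
Lowest trial balance = -$3,051.88 (Apr)
Initial deposit = cushion − low point = $2,509.88 − (-$3,051.88) = $5,561.76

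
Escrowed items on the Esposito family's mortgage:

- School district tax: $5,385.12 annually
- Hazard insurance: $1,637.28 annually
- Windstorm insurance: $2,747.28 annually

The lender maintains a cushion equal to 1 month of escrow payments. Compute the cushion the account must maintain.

$814.14

School district tax — $5,385.12/yr
Hazard insurance — $1,637.28/yr
Windstorm insurance — $2,747.28/yr
Annual escrow total = $5,385.12 + $1,637.28 + $2,747.28 = $9,769.68
Per month = $9,769.68 ÷ 12 = $814.14
Reserve = 1 × $814.14 = $814.14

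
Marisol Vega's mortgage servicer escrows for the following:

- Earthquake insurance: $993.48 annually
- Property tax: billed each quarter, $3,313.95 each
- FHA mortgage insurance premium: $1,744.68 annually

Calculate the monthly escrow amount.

Earthquake insurance: $993.48
Property tax: $3,313.95 × 4 = $13,255.80
FHA mortgage insurance premium: $1,744.68
Total per year = $15,993.96
Per month = $15,993.96 / 12 = $1,332.83

$1,332.83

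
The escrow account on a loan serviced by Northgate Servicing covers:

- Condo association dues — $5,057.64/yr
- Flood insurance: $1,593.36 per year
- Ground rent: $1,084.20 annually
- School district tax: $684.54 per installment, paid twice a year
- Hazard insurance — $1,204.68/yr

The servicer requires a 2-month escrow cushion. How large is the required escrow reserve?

Condo association dues = $5,057.64 per year
Flood insurance = $1,593.36 per year
Ground rent = $1,084.20 per year
School district tax = $684.54 × 2 = $1,369.08 per year
Hazard insurance = $1,204.68 per year
Total annual escrow = $5,057.64 + $1,593.36 + $1,084.20 + $1,369.08 + $1,204.68 = $10,308.96
Monthly escrow = $10,308.96 / 12 = $859.08
Cushion = 2 × $859.08 = $1,718.16

$1,718.16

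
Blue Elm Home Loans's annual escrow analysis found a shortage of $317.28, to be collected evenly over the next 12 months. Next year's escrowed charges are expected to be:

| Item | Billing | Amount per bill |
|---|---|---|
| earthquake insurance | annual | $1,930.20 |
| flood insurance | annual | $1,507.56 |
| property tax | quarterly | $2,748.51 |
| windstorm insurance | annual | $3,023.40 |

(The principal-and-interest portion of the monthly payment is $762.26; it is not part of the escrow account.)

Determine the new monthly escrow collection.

$1,481.04

Earthquake insurance = $1,930.20 annually
Flood insurance = $1,507.56 annually
Property tax = $2,748.51 × 4 = $10,994.04 annually
Windstorm insurance = $3,023.40 annually
Total per year = $17,455.20
Per month = $17,455.20 ÷ 12 = $1,454.60
Shortage per month = $317.28 ÷ 12 = $26.44
Adjusted monthly = $1,454.60 + $26.44 = $1,481.04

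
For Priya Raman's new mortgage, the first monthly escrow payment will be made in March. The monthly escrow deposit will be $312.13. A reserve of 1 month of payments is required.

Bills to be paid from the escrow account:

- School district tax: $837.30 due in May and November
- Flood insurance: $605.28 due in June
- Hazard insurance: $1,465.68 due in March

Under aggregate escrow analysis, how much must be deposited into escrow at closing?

$1,971.87

Cushion = 1 × $312.13 = $312.13
Trial balance (start $0, +$312.13 each month, − disbursements):
  Mar: +$312.13 − $1,465.68 → -$1,153.55
  Apr: +$312.13 → -$841.42
  May: +$312.13 − $837.30 → -$1,366.59
  Jun: +$312.13 − $605.28 → -$1,659.74
  Jul: +$312.13 → -$1,347.61
  Aug: +$312.13 → -$1,035.48
  Sep: +$312.13 → -$723.35
  Oct: +$312.13 → -$411.22
  Nov: +$312.13 − $837.30 → -$936.39
  Dec: +$312.13 → -$624.26
  Jan: +$312.13 → -$312.13
  Feb: +$312.13 → $0.00
Lowest trial balance = -$1,659.74 (Jun)
Initial deposit = cushion − low point = $312.13 − (-$1,659.74) = $1,971.87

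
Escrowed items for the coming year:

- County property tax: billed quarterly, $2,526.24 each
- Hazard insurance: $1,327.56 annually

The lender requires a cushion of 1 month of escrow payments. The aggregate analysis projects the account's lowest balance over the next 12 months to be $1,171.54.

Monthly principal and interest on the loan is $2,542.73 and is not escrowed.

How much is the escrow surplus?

County property tax — $2,526.24 × 4 = $10,104.96
Hazard insurance — $1,327.56
Yearly total = $10,104.96 + $1,327.56 = $11,432.52
Base monthly escrow = $11,432.52 ÷ 12 = $952.71
Cushion = 1 × $952.71 = $952.71
Excess over cushion: $1,171.54 − $952.71 = $218.83

$218.83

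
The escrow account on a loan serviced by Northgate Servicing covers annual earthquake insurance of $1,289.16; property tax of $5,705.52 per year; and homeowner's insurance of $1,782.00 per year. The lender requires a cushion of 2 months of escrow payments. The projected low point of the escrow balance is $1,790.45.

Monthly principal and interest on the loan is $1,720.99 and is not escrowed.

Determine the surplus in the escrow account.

$327.67

Earthquake insurance: $1,289.16 annually
Property tax: $5,705.52 annually
Homeowner's insurance: $1,782.00 annually
Annual escrow total = $8,776.68
Monthly escrow = $8,776.68 ÷ 12 = $731.39
Cushion = 2 × $731.39 = $1,462.78
Surplus = $1,790.45 − $1,462.78 = $327.67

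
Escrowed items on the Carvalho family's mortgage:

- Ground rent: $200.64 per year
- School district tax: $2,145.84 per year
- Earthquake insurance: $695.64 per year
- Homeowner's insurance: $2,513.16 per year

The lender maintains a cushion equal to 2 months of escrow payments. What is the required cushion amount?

$925.88

Ground rent — $200.64 per year
School district tax — $2,145.84 per year
Earthquake insurance — $695.64 per year
Homeowner's insurance — $2,513.16 per year
Yearly total = $200.64 + $2,145.84 + $695.64 + $2,513.16 = $5,555.28
Per month = $5,555.28 ÷ 12 = $462.94
Cushion = 2 × $462.94 = $925.88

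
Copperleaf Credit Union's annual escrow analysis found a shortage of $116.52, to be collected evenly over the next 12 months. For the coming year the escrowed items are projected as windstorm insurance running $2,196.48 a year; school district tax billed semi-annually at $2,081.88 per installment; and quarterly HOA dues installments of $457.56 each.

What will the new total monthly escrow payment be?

$692.25

Windstorm insurance — $2,196.48 annually
School district tax — $2,081.88 × 2 = $4,163.76 annually
HOA dues — $457.56 × 4 = $1,830.24 annually
Annual escrow total = $8,190.48
Per month = $8,190.48 / 12 = $682.54
Shortage per month = $116.52 ÷ 12 = $9.71
New monthly escrow = $682.54 + $9.71 = $692.25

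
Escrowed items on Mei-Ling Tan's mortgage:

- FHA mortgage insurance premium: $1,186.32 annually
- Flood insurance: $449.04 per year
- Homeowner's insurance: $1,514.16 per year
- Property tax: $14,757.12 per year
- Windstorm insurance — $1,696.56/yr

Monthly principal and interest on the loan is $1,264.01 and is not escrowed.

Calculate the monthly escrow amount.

$1,633.60

FHA mortgage insurance premium — $1,186.32/yr
Flood insurance — $449.04/yr
Homeowner's insurance — $1,514.16/yr
Property tax — $14,757.12/yr
Windstorm insurance — $1,696.56/yr
Yearly total = $1,186.32 + $449.04 + $1,514.16 + $14,757.12 + $1,696.56 = $19,603.20
Monthly = $19,603.20 ÷ 12 = $1,633.60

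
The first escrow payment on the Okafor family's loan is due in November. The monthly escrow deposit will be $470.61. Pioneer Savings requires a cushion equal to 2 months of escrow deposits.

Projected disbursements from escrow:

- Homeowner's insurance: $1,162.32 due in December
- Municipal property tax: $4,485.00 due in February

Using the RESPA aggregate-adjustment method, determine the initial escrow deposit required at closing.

$4,706.10

Cushion = 2 × $470.61 = $941.22
Trial balance (start $0, +$470.61 each month, − disbursements):
  Nov: +$470.61 → $470.61
  Dec: +$470.61 − $1,162.32 → -$221.10
  Jan: +$470.61 → $249.51
  Feb: +$470.61 − $4,485.00 → -$3,764.88
  Mar: +$470.61 → -$3,294.27
  Apr: +$470.61 → -$2,823.66
  May: +$470.61 → -$2,353.05
  Jun: +$470.61 → -$1,882.44
  Jul: +$470.61 → -$1,411.83
  Aug: +$470.61 → -$941.22
  Sep: +$470.61 → -$470.61
  Oct: +$470.61 → $0.00
Lowest trial balance = -$3,764.88 (Feb)
Initial deposit = cushion − low point = $941.22 − (-$3,764.88) = $4,706.10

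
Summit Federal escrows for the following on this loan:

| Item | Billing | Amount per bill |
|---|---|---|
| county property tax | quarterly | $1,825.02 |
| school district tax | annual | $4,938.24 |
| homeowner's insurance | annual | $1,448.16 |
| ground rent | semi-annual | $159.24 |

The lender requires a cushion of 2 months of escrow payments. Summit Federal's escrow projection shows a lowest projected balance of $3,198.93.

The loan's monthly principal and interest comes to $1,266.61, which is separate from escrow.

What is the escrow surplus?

County property tax = $1,825.02 × 4 = $7,300.08 per year
School district tax = $4,938.24 per year
Homeowner's insurance = $1,448.16 per year
Ground rent = $159.24 × 2 = $318.48 per year
Annual escrow total = $7,300.08 + $4,938.24 + $1,448.16 + $318.48 = $14,004.96
Base monthly escrow = $14,004.96 / 12 = $1,167.08
Required reserve = 2 × $1,167.08 = $2,334.16
Surplus = $3,198.93 − $2,334.16 = $864.77

$864.77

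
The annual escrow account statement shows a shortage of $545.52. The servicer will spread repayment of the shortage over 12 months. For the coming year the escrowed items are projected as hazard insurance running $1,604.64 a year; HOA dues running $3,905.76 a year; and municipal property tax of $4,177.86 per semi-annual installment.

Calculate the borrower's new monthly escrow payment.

Hazard insurance: $1,604.64/yr
HOA dues: $3,905.76/yr
Municipal property tax: $4,177.86 × 2 = $8,355.72/yr
Yearly total = $1,604.64 + $3,905.76 + $8,355.72 = $13,866.12
Monthly = $13,866.12 / 12 = $1,155.51
Shortage per month = $545.52 ÷ 12 = $45.46
Adjusted monthly = $1,155.51 + $45.46 = $1,200.97

$1,200.97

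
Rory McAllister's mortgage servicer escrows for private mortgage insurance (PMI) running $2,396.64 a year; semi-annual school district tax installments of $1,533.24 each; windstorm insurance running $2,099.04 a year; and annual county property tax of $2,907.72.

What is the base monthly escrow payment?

Private mortgage insurance (PMI): $2,396.64 annually
School district tax: $1,533.24 × 2 = $3,066.48 annually
Windstorm insurance: $2,099.04 annually
County property tax: $2,907.72 annually
Combined annual = $2,396.64 + $3,066.48 + $2,099.04 + $2,907.72 = $10,469.88
Monthly = $10,469.88 / 12 = $872.49

$872.49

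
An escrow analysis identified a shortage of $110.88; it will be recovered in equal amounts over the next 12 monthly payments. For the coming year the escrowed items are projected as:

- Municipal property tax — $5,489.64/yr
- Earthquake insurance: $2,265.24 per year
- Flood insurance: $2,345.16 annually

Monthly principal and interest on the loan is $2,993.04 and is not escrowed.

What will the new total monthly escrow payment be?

$850.91

Municipal property tax = $5,489.64 per year
Earthquake insurance = $2,265.24 per year
Flood insurance = $2,345.16 per year
Total per year = $5,489.64 + $2,265.24 + $2,345.16 = $10,100.04
Base monthly escrow = $10,100.04 ÷ 12 = $841.67
Shortage per month = $110.88 ÷ 12 = $9.24
New monthly escrow = $841.67 + $9.24 = $850.91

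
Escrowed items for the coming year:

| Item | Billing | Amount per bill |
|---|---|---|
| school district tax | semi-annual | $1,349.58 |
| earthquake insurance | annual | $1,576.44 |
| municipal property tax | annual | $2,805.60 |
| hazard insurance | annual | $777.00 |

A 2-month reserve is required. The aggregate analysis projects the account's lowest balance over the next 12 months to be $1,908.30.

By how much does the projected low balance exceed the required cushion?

$598.60

School district tax — $1,349.58 × 2 = $2,699.16/yr
Earthquake insurance — $1,576.44/yr
Municipal property tax — $2,805.60/yr
Hazard insurance — $777.00/yr
Total annual escrow = $2,699.16 + $1,576.44 + $2,805.60 + $777.00 = $7,858.20
Base monthly escrow = $7,858.20 ÷ 12 = $654.85
Required cushion = 2 × $654.85 = $1,309.70
Excess over cushion: $1,908.30 − $1,309.70 = $598.60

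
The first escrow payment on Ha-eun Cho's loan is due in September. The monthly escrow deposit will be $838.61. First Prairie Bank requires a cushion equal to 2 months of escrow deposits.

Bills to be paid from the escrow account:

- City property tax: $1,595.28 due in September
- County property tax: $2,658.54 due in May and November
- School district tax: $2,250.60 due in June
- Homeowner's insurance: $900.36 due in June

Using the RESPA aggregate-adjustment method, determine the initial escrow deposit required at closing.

Cushion = 2 × $838.61 = $1,677.22
Trial balance (start $0, +$838.61 each month, − disbursements):
  Sep: +$838.61 − $1,595.28 → -$756.67
  Oct: +$838.61 → $81.94
  Nov: +$838.61 − $2,658.54 → -$1,737.99
  Dec: +$838.61 → -$899.38
  Jan: +$838.61 → -$60.77
  Feb: +$838.61 → $777.84
  Mar: +$838.61 → $1,616.45
  Apr: +$838.61 → $2,455.06
  May: +$838.61 − $2,658.54 → $635.13
  Jun: +$838.61 − $3,150.96 → -$1,677.22
  Jul: +$838.61 → -$838.61
  Aug: +$838.61 → $0.00
Lowest trial balance = -$1,737.99 (Nov)
Initial deposit = cushion − low point = $1,677.22 − (-$1,737.99) = $3,415.21

$3,415.21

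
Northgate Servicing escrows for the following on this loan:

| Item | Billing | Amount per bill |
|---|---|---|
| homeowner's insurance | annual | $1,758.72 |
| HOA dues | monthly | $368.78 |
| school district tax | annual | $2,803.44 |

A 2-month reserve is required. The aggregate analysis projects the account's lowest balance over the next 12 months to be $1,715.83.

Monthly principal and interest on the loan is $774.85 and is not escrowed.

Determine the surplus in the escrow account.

Homeowner's insurance: $1,758.72 per year
HOA dues: $368.78 × 12 = $4,425.36 per year
School district tax: $2,803.44 per year
Total per year = $8,987.52
Per month = $8,987.52 ÷ 12 = $748.96
Cushion = 2 × $748.96 = $1,497.92
Surplus = $1,715.83 − $1,497.92 = $217.91

$217.91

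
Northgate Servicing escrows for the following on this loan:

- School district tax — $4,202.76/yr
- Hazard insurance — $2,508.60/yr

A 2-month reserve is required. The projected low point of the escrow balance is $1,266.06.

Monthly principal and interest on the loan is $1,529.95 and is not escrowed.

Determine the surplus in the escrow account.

$147.50

School district tax = $4,202.76
Hazard insurance = $2,508.60
Total per year = $4,202.76 + $2,508.60 = $6,711.36
Base monthly escrow = $6,711.36 ÷ 12 = $559.28
Required cushion = 2 × $559.28 = $1,118.56
Excess over cushion: $1,266.06 − $1,118.56 = $147.50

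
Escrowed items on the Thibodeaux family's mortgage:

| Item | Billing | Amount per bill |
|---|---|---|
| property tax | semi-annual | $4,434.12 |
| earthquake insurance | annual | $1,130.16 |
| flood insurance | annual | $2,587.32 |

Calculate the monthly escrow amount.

Property tax — $4,434.12 × 2 = $8,868.24 per year
Earthquake insurance — $1,130.16 per year
Flood insurance — $2,587.32 per year
Combined annual = $12,585.72
Base monthly escrow = $12,585.72 ÷ 12 = $1,048.81

$1,048.81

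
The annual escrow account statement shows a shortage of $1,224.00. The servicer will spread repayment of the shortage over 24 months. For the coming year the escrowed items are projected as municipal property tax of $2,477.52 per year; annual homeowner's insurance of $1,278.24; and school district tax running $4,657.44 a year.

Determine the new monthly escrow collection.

Municipal property tax: $2,477.52 annually
Homeowner's insurance: $1,278.24 annually
School district tax: $4,657.44 annually
Combined annual = $8,413.20
Monthly escrow = $8,413.20 / 12 = $701.10
Monthly shortage recovery: $1,224.00 / 24 = $51.00
New monthly escrow = $701.10 + $51.00 = $752.10

$752.10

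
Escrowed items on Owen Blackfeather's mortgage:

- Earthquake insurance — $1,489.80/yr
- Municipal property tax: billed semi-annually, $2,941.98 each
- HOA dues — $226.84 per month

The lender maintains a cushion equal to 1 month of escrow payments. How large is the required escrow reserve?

$841.32

Earthquake insurance = $1,489.80/yr
Municipal property tax = $2,941.98 × 2 = $5,883.96/yr
HOA dues = $226.84 × 12 = $2,722.08/yr
Combined annual = $1,489.80 + $5,883.96 + $2,722.08 = $10,095.84
Monthly = $10,095.84 ÷ 12 = $841.32
Required cushion = 1 × $841.32 = $841.32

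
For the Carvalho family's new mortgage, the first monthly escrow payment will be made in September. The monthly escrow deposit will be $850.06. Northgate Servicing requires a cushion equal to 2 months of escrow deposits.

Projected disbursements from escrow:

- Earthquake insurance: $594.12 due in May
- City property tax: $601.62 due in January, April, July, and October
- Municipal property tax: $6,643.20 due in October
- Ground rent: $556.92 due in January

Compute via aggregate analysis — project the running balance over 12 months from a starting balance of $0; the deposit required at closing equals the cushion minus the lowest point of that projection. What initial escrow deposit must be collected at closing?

Cushion = 2 × $850.06 = $1,700.12
Trial balance (start $0, +$850.06 each month, − disbursements):
  Sep: +$850.06 → $850.06
  Oct: +$850.06 − $7,244.82 → -$5,544.70
  Nov: +$850.06 → -$4,694.64
  Dec: +$850.06 → -$3,844.58
  Jan: +$850.06 − $1,158.54 → -$4,153.06
  Feb: +$850.06 → -$3,303.00
  Mar: +$850.06 → -$2,452.94
  Apr: +$850.06 − $601.62 → -$2,204.50
  May: +$850.06 − $594.12 → -$1,948.56
  Jun: +$850.06 → -$1,098.50
  Jul: +$850.06 − $601.62 → -$850.06
  Aug: +$850.06 → $0.00
Lowest trial balance = -$5,544.70 (Oct)
Initial deposit = cushion − low point = $1,700.12 − (-$5,544.70) = $7,244.82

$7,244.82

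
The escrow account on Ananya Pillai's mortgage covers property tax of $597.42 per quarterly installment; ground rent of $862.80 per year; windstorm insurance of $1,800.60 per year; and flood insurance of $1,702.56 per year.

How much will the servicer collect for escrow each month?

$562.97

Property tax — $597.42 × 4 = $2,389.68/yr
Ground rent — $862.80/yr
Windstorm insurance — $1,800.60/yr
Flood insurance — $1,702.56/yr
Total annual escrow = $2,389.68 + $862.80 + $1,800.60 + $1,702.56 = $6,755.64
Monthly escrow = $6,755.64 / 12 = $562.97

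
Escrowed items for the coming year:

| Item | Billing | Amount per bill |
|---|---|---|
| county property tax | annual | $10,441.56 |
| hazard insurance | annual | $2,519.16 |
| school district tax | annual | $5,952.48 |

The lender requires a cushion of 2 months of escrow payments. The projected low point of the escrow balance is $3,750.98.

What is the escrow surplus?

$598.78

County property tax — $10,441.56/yr
Hazard insurance — $2,519.16/yr
School district tax — $5,952.48/yr
Combined annual = $10,441.56 + $2,519.16 + $5,952.48 = $18,913.20
Monthly escrow = $18,913.20 ÷ 12 = $1,576.10
Required cushion = 2 × $1,576.10 = $3,152.20
Excess over cushion: $3,750.98 − $3,152.20 = $598.78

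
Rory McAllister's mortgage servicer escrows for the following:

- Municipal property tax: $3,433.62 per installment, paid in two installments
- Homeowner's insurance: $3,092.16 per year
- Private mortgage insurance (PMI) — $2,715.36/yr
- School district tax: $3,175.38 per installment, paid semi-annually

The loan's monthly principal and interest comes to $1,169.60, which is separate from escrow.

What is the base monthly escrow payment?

Municipal property tax — $3,433.62 × 2 = $6,867.24/yr
Homeowner's insurance — $3,092.16/yr
Private mortgage insurance (PMI) — $2,715.36/yr
School district tax — $3,175.38 × 2 = $6,350.76/yr
Annual escrow total = $6,867.24 + $3,092.16 + $2,715.36 + $6,350.76 = $19,025.52
Monthly escrow = $19,025.52 ÷ 12 = $1,585.46

$1,585.46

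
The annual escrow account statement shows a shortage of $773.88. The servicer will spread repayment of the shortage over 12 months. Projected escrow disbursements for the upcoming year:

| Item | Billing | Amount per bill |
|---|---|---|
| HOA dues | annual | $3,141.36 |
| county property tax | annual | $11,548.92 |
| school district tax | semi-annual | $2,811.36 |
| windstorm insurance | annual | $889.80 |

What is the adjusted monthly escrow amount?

$1,831.39

HOA dues = $3,141.36 annually
County property tax = $11,548.92 annually
School district tax = $2,811.36 × 2 = $5,622.72 annually
Windstorm insurance = $889.80 annually
Yearly total = $3,141.36 + $11,548.92 + $5,622.72 + $889.80 = $21,202.80
Monthly escrow = $21,202.80 ÷ 12 = $1,766.90
Monthly shortage recovery: $773.88 / 12 = $64.49
New monthly escrow = $1,766.90 + $64.49 = $1,831.39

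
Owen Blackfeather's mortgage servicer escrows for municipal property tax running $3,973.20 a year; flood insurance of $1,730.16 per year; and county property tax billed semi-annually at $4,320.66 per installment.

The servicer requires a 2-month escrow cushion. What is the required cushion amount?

$2,390.78

Municipal property tax — $3,973.20
Flood insurance — $1,730.16
County property tax — $4,320.66 × 2 = $8,641.32
Yearly total = $3,973.20 + $1,730.16 + $8,641.32 = $14,344.68
Monthly escrow = $14,344.68 / 12 = $1,195.39
Cushion = 2 × $1,195.39 = $2,390.78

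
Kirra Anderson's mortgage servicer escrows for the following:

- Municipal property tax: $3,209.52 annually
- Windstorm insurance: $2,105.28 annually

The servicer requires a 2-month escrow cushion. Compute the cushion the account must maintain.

$885.80

Municipal property tax: $3,209.52 per year
Windstorm insurance: $2,105.28 per year
Yearly total = $3,209.52 + $2,105.28 = $5,314.80
Per month = $5,314.80 / 12 = $442.90
Required cushion = 2 × $442.90 = $885.80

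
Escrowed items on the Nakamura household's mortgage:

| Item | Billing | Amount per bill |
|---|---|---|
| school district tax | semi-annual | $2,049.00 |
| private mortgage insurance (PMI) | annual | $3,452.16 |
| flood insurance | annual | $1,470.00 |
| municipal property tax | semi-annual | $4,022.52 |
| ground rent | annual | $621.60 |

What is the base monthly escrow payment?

$1,473.90

School district tax: $2,049.00 × 2 = $4,098.00
Private mortgage insurance (PMI): $3,452.16
Flood insurance: $1,470.00
Municipal property tax: $4,022.52 × 2 = $8,045.04
Ground rent: $621.60
Yearly total = $4,098.00 + $3,452.16 + $1,470.00 + $8,045.04 + $621.60 = $17,686.80
Base monthly escrow = $17,686.80 ÷ 12 = $1,473.90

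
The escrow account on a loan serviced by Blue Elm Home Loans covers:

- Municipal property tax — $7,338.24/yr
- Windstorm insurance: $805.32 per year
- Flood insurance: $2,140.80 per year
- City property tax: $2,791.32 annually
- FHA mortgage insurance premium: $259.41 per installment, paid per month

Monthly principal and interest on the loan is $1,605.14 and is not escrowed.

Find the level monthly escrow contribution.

$1,349.05

Municipal property tax — $7,338.24 annually
Windstorm insurance — $805.32 annually
Flood insurance — $2,140.80 annually
City property tax — $2,791.32 annually
FHA mortgage insurance premium — $259.41 × 12 = $3,112.92 annually
Total annual escrow = $7,338.24 + $805.32 + $2,140.80 + $2,791.32 + $3,112.92 = $16,188.60
Monthly escrow = $16,188.60 ÷ 12 = $1,349.05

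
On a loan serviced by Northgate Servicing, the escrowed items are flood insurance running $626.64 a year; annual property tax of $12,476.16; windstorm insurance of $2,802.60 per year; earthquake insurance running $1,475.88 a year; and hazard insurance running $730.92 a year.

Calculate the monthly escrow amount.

Flood insurance: $626.64 per year
Property tax: $12,476.16 per year
Windstorm insurance: $2,802.60 per year
Earthquake insurance: $1,475.88 per year
Hazard insurance: $730.92 per year
Combined annual = $18,112.20
Monthly = $18,112.20 / 12 = $1,509.35

$1,509.35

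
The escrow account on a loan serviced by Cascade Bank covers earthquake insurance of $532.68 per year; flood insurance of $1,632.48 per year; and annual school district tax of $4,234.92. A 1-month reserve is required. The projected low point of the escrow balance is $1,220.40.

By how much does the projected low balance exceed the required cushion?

Earthquake insurance — $532.68/yr
Flood insurance — $1,632.48/yr
School district tax — $4,234.92/yr
Total per year = $6,400.08
Monthly escrow = $6,400.08 ÷ 12 = $533.34
Required reserve = 1 × $533.34 = $533.34
Excess over cushion: $1,220.40 − $533.34 = $687.06

$687.06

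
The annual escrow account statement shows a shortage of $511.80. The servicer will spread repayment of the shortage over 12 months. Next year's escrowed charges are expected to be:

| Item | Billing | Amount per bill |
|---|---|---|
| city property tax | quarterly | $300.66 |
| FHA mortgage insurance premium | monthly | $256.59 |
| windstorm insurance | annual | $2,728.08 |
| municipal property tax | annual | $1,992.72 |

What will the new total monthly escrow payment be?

$792.86

City property tax — $300.66 × 4 = $1,202.64 per year
FHA mortgage insurance premium — $256.59 × 12 = $3,079.08 per year
Windstorm insurance — $2,728.08 per year
Municipal property tax — $1,992.72 per year
Combined annual = $1,202.64 + $3,079.08 + $2,728.08 + $1,992.72 = $9,002.52
Monthly = $9,002.52 / 12 = $750.21
Monthly shortage recovery: $511.80 ÷ 12 = $42.65
Adjusted monthly = $750.21 + $42.65 = $792.86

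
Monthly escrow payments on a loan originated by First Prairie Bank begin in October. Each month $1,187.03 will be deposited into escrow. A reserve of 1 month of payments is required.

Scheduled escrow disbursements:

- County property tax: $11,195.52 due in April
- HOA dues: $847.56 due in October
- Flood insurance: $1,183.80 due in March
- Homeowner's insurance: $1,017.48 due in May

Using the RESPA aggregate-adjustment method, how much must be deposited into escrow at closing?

Cushion = 1 × $1,187.03 = $1,187.03
Trial balance (start $0, +$1,187.03 each month, − disbursements):
  Oct: +$1,187.03 − $847.56 → $339.47
  Nov: +$1,187.03 → $1,526.50
  Dec: +$1,187.03 → $2,713.53
  Jan: +$1,187.03 → $3,900.56
  Feb: +$1,187.03 → $5,087.59
  Mar: +$1,187.03 − $1,183.80 → $5,090.82
  Apr: +$1,187.03 − $11,195.52 → -$4,917.67
  May: +$1,187.03 − $1,017.48 → -$4,748.12
  Jun: +$1,187.03 → -$3,561.09
  Jul: +$1,187.03 → -$2,374.06
  Aug: +$1,187.03 → -$1,187.03
  Sep: +$1,187.03 → $0.00
Lowest trial balance = -$4,917.67 (Apr)
Initial deposit = cushion − low point = $1,187.03 − (-$4,917.67) = $6,104.70

$6,104.70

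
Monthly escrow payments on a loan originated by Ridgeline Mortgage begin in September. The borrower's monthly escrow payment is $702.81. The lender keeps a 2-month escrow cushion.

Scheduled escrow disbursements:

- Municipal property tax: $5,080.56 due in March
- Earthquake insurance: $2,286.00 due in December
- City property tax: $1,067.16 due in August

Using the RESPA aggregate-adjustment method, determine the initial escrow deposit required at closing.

$3,852.51

Cushion = 2 × $702.81 = $1,405.62
Trial balance (start $0, +$702.81 each month, − disbursements):
  Sep: +$702.81 → $702.81
  Oct: +$702.81 → $1,405.62
  Nov: +$702.81 → $2,108.43
  Dec: +$702.81 − $2,286.00 → $525.24
  Jan: +$702.81 → $1,228.05
  Feb: +$702.81 → $1,930.86
  Mar: +$702.81 − $5,080.56 → -$2,446.89
  Apr: +$702.81 → -$1,744.08
  May: +$702.81 → -$1,041.27
  Jun: +$702.81 → -$338.46
  Jul: +$702.81 → $364.35
  Aug: +$702.81 − $1,067.16 → $0.00
Lowest trial balance = -$2,446.89 (Mar)
Initial deposit = cushion − low point = $1,405.62 − (-$2,446.89) = $3,852.51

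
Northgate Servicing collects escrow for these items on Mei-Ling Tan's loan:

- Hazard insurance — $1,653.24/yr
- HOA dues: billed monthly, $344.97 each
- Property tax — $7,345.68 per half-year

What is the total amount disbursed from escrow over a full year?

$20,484.24

Hazard insurance = $1,653.24
HOA dues = $344.97 × 12 = $4,139.64
Property tax = $7,345.68 × 2 = $14,691.36
Total per year = $1,653.24 + $4,139.64 + $14,691.36 = $20,484.24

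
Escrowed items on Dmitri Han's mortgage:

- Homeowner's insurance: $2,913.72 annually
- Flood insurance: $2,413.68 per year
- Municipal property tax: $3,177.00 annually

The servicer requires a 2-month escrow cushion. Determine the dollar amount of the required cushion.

$1,417.40

Homeowner's insurance: $2,913.72 per year
Flood insurance: $2,413.68 per year
Municipal property tax: $3,177.00 per year
Yearly total = $8,504.40
Monthly escrow = $8,504.40 / 12 = $708.70
Reserve = 2 × $708.70 = $1,417.40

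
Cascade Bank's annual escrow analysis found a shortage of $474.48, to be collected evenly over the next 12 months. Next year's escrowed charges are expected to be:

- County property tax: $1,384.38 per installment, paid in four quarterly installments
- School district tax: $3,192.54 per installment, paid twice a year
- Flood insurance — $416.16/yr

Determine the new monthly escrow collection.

$1,067.77

County property tax: $1,384.38 × 4 = $5,537.52/yr
School district tax: $3,192.54 × 2 = $6,385.08/yr
Flood insurance: $416.16/yr
Total annual escrow = $12,338.76
Base monthly escrow = $12,338.76 / 12 = $1,028.23
Monthly shortage recovery: $474.48 ÷ 12 = $39.54
New monthly escrow = $1,028.23 + $39.54 = $1,067.77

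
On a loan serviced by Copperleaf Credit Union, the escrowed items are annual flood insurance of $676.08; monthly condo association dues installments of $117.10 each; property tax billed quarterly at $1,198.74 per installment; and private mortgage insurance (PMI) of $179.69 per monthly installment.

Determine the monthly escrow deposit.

$752.71

Flood insurance = $676.08/yr
Condo association dues = $117.10 × 12 = $1,405.20/yr
Property tax = $1,198.74 × 4 = $4,794.96/yr
Private mortgage insurance (PMI) = $179.69 × 12 = $2,156.28/yr
Combined annual = $676.08 + $1,405.20 + $4,794.96 + $2,156.28 = $9,032.52
Per month = $9,032.52 ÷ 12 = $752.71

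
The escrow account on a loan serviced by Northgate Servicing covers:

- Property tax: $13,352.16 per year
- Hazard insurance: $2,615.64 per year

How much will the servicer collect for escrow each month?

$1,330.65

Property tax = $13,352.16
Hazard insurance = $2,615.64
Yearly total = $13,352.16 + $2,615.64 = $15,967.80
Per month = $15,967.80 ÷ 12 = $1,330.65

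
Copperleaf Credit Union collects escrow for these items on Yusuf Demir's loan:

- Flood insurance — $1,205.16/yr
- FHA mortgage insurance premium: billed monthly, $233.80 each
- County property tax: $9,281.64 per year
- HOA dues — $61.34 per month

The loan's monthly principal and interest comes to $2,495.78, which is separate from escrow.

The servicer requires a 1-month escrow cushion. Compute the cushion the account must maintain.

$1,169.04

Flood insurance: $1,205.16
FHA mortgage insurance premium: $233.80 × 12 = $2,805.60
County property tax: $9,281.64
HOA dues: $61.34 × 12 = $736.08
Combined annual = $14,028.48
Per month = $14,028.48 / 12 = $1,169.04
Cushion = 1 × $1,169.04 = $1,169.04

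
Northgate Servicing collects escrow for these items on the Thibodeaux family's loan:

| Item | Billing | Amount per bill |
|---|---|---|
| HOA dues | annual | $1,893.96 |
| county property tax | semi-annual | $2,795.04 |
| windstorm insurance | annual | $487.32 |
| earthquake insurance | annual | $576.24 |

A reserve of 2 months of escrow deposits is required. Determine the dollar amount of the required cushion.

HOA dues: $1,893.96/yr
County property tax: $2,795.04 × 2 = $5,590.08/yr
Windstorm insurance: $487.32/yr
Earthquake insurance: $576.24/yr
Yearly total = $8,547.60
Monthly escrow = $8,547.60 ÷ 12 = $712.30
Reserve = 2 × $712.30 = $1,424.60

$1,424.60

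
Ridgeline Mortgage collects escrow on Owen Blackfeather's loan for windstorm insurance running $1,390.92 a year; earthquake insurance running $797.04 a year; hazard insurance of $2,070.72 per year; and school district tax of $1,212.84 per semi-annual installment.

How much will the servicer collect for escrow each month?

$557.03

Windstorm insurance: $1,390.92 annually
Earthquake insurance: $797.04 annually
Hazard insurance: $2,070.72 annually
School district tax: $1,212.84 × 2 = $2,425.68 annually
Combined annual = $1,390.92 + $797.04 + $2,070.72 + $2,425.68 = $6,684.36
Base monthly escrow = $6,684.36 / 12 = $557.03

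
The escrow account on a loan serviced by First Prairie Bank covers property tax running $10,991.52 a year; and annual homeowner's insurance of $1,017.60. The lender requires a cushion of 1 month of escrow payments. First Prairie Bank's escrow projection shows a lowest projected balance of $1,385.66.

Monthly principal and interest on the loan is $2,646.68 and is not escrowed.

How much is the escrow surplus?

$384.90

Property tax — $10,991.52
Homeowner's insurance — $1,017.60
Total annual escrow = $12,009.12
Monthly escrow = $12,009.12 / 12 = $1,000.76
Required cushion = 1 × $1,000.76 = $1,000.76
Excess over cushion: $1,385.66 − $1,000.76 = $384.90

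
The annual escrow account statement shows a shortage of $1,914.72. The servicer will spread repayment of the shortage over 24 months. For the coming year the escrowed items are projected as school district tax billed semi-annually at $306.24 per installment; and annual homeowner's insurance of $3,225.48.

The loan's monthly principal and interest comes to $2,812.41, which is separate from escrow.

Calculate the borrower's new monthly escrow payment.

$399.61

School district tax — $306.24 × 2 = $612.48 per year
Homeowner's insurance — $3,225.48 per year
Total per year = $612.48 + $3,225.48 = $3,837.96
Monthly = $3,837.96 / 12 = $319.83
Shortage per month = $1,914.72 ÷ 24 = $79.78
Adjusted monthly = $319.83 + $79.78 = $399.61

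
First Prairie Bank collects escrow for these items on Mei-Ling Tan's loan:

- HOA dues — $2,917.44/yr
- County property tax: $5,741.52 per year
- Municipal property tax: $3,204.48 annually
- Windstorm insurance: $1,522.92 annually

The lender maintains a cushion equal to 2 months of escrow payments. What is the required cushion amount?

$2,231.06

HOA dues = $2,917.44 annually
County property tax = $5,741.52 annually
Municipal property tax = $3,204.48 annually
Windstorm insurance = $1,522.92 annually
Yearly total = $2,917.44 + $5,741.52 + $3,204.48 + $1,522.92 = $13,386.36
Monthly = $13,386.36 ÷ 12 = $1,115.53
Required cushion = 2 × $1,115.53 = $2,231.06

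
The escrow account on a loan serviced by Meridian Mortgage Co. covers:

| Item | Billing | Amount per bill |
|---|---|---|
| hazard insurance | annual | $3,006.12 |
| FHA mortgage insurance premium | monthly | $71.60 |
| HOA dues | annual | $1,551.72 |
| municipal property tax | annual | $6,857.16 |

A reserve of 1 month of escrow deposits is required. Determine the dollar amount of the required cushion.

Hazard insurance: $3,006.12/yr
FHA mortgage insurance premium: $71.60 × 12 = $859.20/yr
HOA dues: $1,551.72/yr
Municipal property tax: $6,857.16/yr
Yearly total = $3,006.12 + $859.20 + $1,551.72 + $6,857.16 = $12,274.20
Per month = $12,274.20 / 12 = $1,022.85
Cushion = 1 × $1,022.85 = $1,022.85

$1,022.85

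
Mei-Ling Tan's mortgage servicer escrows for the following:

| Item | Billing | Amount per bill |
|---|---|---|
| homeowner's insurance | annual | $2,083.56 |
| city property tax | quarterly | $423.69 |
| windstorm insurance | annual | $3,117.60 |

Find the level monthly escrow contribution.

Homeowner's insurance: $2,083.56
City property tax: $423.69 × 4 = $1,694.76
Windstorm insurance: $3,117.60
Total per year = $2,083.56 + $1,694.76 + $3,117.60 = $6,895.92
Per month = $6,895.92 / 12 = $574.66

$574.66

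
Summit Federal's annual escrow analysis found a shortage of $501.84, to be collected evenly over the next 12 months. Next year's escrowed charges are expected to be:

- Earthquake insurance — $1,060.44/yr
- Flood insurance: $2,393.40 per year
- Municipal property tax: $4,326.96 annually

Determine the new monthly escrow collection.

Earthquake insurance — $1,060.44 annually
Flood insurance — $2,393.40 annually
Municipal property tax — $4,326.96 annually
Annual escrow total = $1,060.44 + $2,393.40 + $4,326.96 = $7,780.80
Monthly = $7,780.80 / 12 = $648.40
Shortage spread = $501.84 ÷ 12 = $41.82/mo
Adjusted monthly = $648.40 + $41.82 = $690.22

$690.22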